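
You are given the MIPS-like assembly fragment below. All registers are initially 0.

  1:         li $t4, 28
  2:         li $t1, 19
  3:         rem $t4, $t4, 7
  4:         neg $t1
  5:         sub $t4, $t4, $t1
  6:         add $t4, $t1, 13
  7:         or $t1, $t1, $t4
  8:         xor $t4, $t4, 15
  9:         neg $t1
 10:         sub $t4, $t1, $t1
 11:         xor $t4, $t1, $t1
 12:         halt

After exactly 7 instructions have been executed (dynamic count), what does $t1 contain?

-1

li $t4, 28 → $t4=28
li $t1, 19 → $t1=19
rem $t4, $t4, 7 → $t4=28%7=0
neg $t1 → $t1=-(19)=-19
sub $t4, $t4, $t1 → $t4=0-(-19)=19
add $t4, $t1, 13 → $t4=(-19)+13=-6
or $t1, $t1, $t4 → $t1=(-19)|(-6)=-1
After step 7: $t1 = -1.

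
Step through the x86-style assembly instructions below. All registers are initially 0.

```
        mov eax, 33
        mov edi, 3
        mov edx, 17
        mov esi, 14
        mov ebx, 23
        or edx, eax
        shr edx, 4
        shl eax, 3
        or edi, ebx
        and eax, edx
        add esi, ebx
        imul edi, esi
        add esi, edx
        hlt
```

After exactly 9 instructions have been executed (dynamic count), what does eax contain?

eax=33
edi=3
edx=17
esi=14
ebx=23
edx=17|33=49
edx=49>>4=3
eax=33<<3=264
edi=3|23=23
After step 9: eax = 264.

264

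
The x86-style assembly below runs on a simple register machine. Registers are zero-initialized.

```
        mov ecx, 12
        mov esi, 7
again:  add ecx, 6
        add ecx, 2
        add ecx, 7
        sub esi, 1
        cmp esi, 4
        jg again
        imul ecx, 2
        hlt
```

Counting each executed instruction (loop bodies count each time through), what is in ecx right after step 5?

after mov ecx, 12: ecx=12
after mov esi, 7: esi=7
after add ecx, 6: ecx=12+6=18
after add ecx, 2: ecx=18+2=20
after add ecx, 7: ecx=20+7=27
After step 5: ecx = 27.

27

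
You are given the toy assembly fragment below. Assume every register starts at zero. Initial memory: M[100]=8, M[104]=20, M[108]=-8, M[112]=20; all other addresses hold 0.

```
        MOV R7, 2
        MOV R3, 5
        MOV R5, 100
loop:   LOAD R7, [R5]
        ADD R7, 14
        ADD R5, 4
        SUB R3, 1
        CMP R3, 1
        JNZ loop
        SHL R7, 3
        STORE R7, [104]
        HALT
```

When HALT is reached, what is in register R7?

after MOV R7, 2: R7=2
after MOV R3, 5: R3=5
after MOV R5, 100: R5=100
after LOAD R7, [R5]: R7=M[100]=8
after ADD R7, 14: R7=8+14=22
after ADD R5, 4: R5=100+4=104
after SUB R3, 1: R3=5-1=4
CMP R3, 1  (cmp 4,1)
JNZ loop: taken
after LOAD R7, [R5]: R7=M[104]=20
after ADD R7, 14: R7=20+14=34
after ADD R5, 4: R5=104+4=108
after SUB R3, 1: R3=4-1=3
CMP R3, 1  (cmp 3,1)
JNZ loop: taken
after LOAD R7, [R5]: R7=M[108]=-8
after ADD R7, 14: R7=(-8)+14=6
after ADD R5, 4: R5=108+4=112
after SUB R3, 1: R3=3-1=2
CMP R3, 1  (cmp 2,1)
JNZ loop: taken
after LOAD R7, [R5]: R7=M[112]=20
after ADD R7, 14: R7=20+14=34
after ADD R5, 4: R5=112+4=116
after SUB R3, 1: R3=2-1=1
CMP R3, 1  (cmp 1,1)
JNZ loop: not taken
after SHL R7, 3: R7=34<<3=272
STORE R7, [104] → M[104]=272
halt.

272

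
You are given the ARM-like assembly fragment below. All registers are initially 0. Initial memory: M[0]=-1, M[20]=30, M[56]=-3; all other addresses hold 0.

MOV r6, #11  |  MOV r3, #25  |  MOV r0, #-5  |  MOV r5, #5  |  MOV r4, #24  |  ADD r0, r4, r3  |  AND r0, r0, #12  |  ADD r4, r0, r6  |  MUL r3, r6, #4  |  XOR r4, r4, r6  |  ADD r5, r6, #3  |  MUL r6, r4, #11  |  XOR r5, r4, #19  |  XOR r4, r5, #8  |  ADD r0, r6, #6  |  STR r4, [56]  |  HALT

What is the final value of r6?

MOV r6, #11 → r6=11
MOV r3, #25 → r3=25
MOV r0, #-5 → r0=-5
MOV r5, #5 → r5=5
MOV r4, #24 → r4=24
ADD r0, r4, r3 → r0=24+25=49
AND r0, r0, #12 → r0=49&12=0
ADD r4, r0, r6 → r4=0+11=11
MUL r3, r6, #4 → r3=11*4=44
XOR r4, r4, r6 → r4=11^11=0
ADD r5, r6, #3 → r5=11+3=14
MUL r6, r4, #11 → r6=0*11=0
XOR r5, r4, #19 → r5=0^19=19
XOR r4, r5, #8 → r4=19^8=27
ADD r0, r6, #6 → r0=0+6=6
STR r4, [56] → M[56]=27
halt.

0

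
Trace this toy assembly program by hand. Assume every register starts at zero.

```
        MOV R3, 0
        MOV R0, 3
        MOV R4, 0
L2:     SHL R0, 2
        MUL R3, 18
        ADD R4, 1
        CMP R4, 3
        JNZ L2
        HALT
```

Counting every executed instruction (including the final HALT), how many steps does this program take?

after MOV R3, 0: R3=0
after MOV R0, 3: R0=3
after MOV R4, 0: R4=0
after SHL R0, 2: R0=3<<2=12
after MUL R3, 18: R3=0*18=0
after ADD R4, 1: R4=0+1=1
CMP R4, 3  (cmp 1,3)
JNZ L2: taken
after SHL R0, 2: R0=12<<2=48
after MUL R3, 18: R3=0*18=0
after ADD R4, 1: R4=1+1=2
CMP R4, 3  (cmp 2,3)
JNZ L2: taken
after SHL R0, 2: R0=48<<2=192
after MUL R3, 18: R3=0*18=0
after ADD R4, 1: R4=2+1=3
CMP R4, 3  (cmp 3,3)
JNZ L2: not taken
halt.
Total executed instructions: 19.

19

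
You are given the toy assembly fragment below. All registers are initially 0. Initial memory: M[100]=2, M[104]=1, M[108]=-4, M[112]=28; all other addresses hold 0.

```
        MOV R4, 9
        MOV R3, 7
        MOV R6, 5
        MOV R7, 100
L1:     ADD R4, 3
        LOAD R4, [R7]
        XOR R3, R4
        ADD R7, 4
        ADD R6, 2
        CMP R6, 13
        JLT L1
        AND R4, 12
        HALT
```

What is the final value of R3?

-28

after MOV R4, 9: R4=9
after MOV R3, 7: R3=7
after MOV R6, 5: R6=5
after MOV R7, 100: R7=100
after ADD R4, 3: R4=9+3=12
after LOAD R4, [R7]: R4=M[100]=2
after XOR R3, R4: R3=7^2=5
after ADD R7, 4: R7=100+4=104
after ADD R6, 2: R6=5+2=7
CMP R6, 13  (cmp 7,13)
JLT L1: taken
after ADD R4, 3: R4=2+3=5
after LOAD R4, [R7]: R4=M[104]=1
after XOR R3, R4: R3=5^1=4
after ADD R7, 4: R7=104+4=108
after ADD R6, 2: R6=7+2=9
CMP R6, 13  (cmp 9,13)
JLT L1: taken
after ADD R4, 3: R4=1+3=4
after LOAD R4, [R7]: R4=M[108]=-4
after XOR R3, R4: R3=4^(-4)=-8
after ADD R7, 4: R7=108+4=112
after ADD R6, 2: R6=9+2=11
CMP R6, 13  (cmp 11,13)
JLT L1: taken
after ADD R4, 3: R4=(-4)+3=-1
after LOAD R4, [R7]: R4=M[112]=28
after XOR R3, R4: R3=(-8)^28=-28
after ADD R7, 4: R7=112+4=116
after ADD R6, 2: R6=11+2=13
CMP R6, 13  (cmp 13,13)
JLT L1: not taken
after AND R4, 12: R4=28&12=12
halt.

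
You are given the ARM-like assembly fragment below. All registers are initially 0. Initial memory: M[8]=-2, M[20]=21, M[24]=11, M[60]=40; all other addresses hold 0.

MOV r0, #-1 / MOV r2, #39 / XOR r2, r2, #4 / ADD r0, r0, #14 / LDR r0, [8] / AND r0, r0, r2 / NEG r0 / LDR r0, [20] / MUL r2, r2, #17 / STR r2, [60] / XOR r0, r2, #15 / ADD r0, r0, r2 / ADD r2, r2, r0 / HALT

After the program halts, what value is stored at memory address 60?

595

r0=-1
r2=39
r2=39^4=35
r0=(-1)+14=13
r0=M[8]=-2
r0=(-2)&35=34
r0=-(34)=-34
r0=M[20]=21
r2=35*17=595
STR r2, [60] → M[60]=595
r0=595^15=604
r0=604+595=1199
r2=595+1199=1794
halt.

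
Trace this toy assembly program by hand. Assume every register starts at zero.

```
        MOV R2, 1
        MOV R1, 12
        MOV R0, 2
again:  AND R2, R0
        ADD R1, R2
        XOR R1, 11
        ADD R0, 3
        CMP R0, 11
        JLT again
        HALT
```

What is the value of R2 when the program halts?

0

MOV R2, 1 → R2=1
MOV R1, 12 → R1=12
MOV R0, 2 → R0=2
AND R2, R0 → R2=1&2=0
ADD R1, R2 → R1=12+0=12
XOR R1, 11 → R1=12^11=7
ADD R0, 3 → R0=2+3=5
CMP R0, 11  (cmp 5,11)
JLT again: taken
AND R2, R0 → R2=0&5=0
ADD R1, R2 → R1=7+0=7
XOR R1, 11 → R1=7^11=12
ADD R0, 3 → R0=5+3=8
CMP R0, 11  (cmp 8,11)
JLT again: taken
AND R2, R0 → R2=0&8=0
ADD R1, R2 → R1=12+0=12
XOR R1, 11 → R1=12^11=7
ADD R0, 3 → R0=8+3=11
CMP R0, 11  (cmp 11,11)
JLT again: not taken
halt.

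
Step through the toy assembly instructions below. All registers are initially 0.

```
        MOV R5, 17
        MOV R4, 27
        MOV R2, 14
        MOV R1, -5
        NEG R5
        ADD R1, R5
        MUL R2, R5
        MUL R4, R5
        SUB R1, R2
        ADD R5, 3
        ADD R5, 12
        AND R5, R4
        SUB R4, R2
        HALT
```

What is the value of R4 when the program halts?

-221

R5=17
R4=27
R2=14
R1=-5
R5=-(17)=-17
R1=(-5)+(-17)=-22
R2=14*(-17)=-238
R4=27*(-17)=-459
R1=(-22)-(-238)=216
R5=(-17)+3=-14
R5=(-14)+12=-2
R5=(-2)&(-459)=-460
R4=(-459)-(-238)=-221
halt.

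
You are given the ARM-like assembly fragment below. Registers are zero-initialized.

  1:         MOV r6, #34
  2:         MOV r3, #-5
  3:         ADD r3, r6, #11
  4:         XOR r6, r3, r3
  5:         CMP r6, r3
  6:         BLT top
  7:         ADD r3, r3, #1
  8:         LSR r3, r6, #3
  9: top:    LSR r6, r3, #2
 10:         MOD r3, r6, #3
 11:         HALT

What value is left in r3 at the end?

2

after MOV r6, #34: r6=34
after MOV r3, #-5: r3=-5
after ADD r3, r6, #11: r3=34+11=45
after XOR r6, r3, r3: r6=45^45=0
CMP r6, r3  (cmp 0,45)
BLT top: taken
after LSR r6, r3, #2: r6=45>>2=11
after MOD r3, r6, #3: r3=11%3=2
halt.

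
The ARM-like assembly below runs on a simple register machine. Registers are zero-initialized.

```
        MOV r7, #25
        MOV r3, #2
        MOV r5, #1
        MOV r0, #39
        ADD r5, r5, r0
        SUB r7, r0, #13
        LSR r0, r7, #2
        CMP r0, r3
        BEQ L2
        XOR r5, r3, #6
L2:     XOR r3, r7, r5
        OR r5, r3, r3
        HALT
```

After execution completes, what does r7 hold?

26

r7=25
r3=2
r5=1
r0=39
r5=1+39=40
r7=39-13=26
r0=26>>2=6
CMP r0, r3  (cmp 6,2)
BEQ L2: not taken
r5=2^6=4
r3=26^4=30
r5=30|30=30
halt.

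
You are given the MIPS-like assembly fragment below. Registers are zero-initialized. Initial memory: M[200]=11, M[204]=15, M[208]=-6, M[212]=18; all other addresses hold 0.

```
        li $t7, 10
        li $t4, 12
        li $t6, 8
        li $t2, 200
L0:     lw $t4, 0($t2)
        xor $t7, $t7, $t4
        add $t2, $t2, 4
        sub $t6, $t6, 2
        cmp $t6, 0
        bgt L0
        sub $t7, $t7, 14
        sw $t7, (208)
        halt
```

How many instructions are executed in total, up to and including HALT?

31

after li $t7, 10: $t7=10
after li $t4, 12: $t4=12
after li $t6, 8: $t6=8
after li $t2, 200: $t2=200
after lw $t4, 0($t2): $t4=M[200]=11
after xor $t7, $t7, $t4: $t7=10^11=1
after add $t2, $t2, 4: $t2=200+4=204
after sub $t6, $t6, 2: $t6=8-2=6
cmp $t6, 0  (cmp 6,0)
bgt L0: taken
after lw $t4, 0($t2): $t4=M[204]=15
after xor $t7, $t7, $t4: $t7=1^15=14
after add $t2, $t2, 4: $t2=204+4=208
after sub $t6, $t6, 2: $t6=6-2=4
cmp $t6, 0  (cmp 4,0)
bgt L0: taken
after lw $t4, 0($t2): $t4=M[208]=-6
after xor $t7, $t7, $t4: $t7=14^(-6)=-12
after add $t2, $t2, 4: $t2=208+4=212
after sub $t6, $t6, 2: $t6=4-2=2
cmp $t6, 0  (cmp 2,0)
bgt L0: taken
after lw $t4, 0($t2): $t4=M[212]=18
after xor $t7, $t7, $t4: $t7=(-12)^18=-26
after add $t2, $t2, 4: $t2=212+4=216
after sub $t6, $t6, 2: $t6=2-2=0
cmp $t6, 0  (cmp 0,0)
bgt L0: not taken
after sub $t7, $t7, 14: $t7=(-26)-14=-40
sw $t7, (208) → M[208]=-40
halt.
Total executed instructions: 31.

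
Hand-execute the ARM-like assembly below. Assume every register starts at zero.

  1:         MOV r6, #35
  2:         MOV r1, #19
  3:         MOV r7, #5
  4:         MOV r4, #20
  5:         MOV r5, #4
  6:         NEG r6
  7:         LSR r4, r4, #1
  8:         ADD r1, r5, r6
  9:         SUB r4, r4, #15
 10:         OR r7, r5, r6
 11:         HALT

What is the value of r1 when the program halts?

MOV r6, #35 → r6=35
MOV r1, #19 → r1=19
MOV r7, #5 → r7=5
MOV r4, #20 → r4=20
MOV r5, #4 → r5=4
NEG r6 → r6=-(35)=-35
LSR r4, r4, #1 → r4=20>>1=10
ADD r1, r5, r6 → r1=4+(-35)=-31
SUB r4, r4, #15 → r4=10-15=-5
OR r7, r5, r6 → r7=4|(-35)=-35
halt.

-31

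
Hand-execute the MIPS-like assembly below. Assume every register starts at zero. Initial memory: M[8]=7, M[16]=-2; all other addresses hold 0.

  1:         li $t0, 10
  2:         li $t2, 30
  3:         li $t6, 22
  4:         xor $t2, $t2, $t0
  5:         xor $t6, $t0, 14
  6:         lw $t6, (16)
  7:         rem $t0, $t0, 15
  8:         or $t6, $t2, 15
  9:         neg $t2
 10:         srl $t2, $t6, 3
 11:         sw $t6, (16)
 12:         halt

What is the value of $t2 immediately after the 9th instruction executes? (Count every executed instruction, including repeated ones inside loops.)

-20

after li $t0, 10: $t0=10
after li $t2, 30: $t2=30
after li $t6, 22: $t6=22
after xor $t2, $t2, $t0: $t2=30^10=20
after xor $t6, $t0, 14: $t6=10^14=4
after lw $t6, (16): $t6=M[16]=-2
after rem $t0, $t0, 15: $t0=10%15=10
after or $t6, $t2, 15: $t6=20|15=31
after neg $t2: $t2=-(20)=-20
After step 9: $t2 = -20.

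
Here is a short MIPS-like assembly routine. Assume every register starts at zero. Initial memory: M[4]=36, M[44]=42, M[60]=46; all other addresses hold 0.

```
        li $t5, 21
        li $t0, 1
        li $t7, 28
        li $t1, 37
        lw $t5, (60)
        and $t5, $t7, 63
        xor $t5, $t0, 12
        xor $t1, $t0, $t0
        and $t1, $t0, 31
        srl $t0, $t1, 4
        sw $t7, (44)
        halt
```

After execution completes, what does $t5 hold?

$t5=21
$t0=1
$t7=28
$t1=37
$t5=M[60]=46
$t5=28&63=28
$t5=1^12=13
$t1=1^1=0
$t1=1&31=1
$t0=1>>4=0
sw $t7, (44) → M[44]=28
halt.

13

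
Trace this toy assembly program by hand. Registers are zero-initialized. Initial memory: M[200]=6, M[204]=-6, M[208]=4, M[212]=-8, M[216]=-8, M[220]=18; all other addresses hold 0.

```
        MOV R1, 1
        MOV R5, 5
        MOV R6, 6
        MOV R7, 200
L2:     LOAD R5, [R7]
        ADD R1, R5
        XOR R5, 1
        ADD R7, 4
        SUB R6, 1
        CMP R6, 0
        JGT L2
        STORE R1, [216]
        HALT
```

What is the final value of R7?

MOV R1, 1 → R1=1
MOV R5, 5 → R5=5
MOV R6, 6 → R6=6
MOV R7, 200 → R7=200
LOAD R5, [R7] → R5=M[200]=6
ADD R1, R5 → R1=1+6=7
XOR R5, 1 → R5=6^1=7
ADD R7, 4 → R7=200+4=204
SUB R6, 1 → R6=6-1=5
CMP R6, 0  (cmp 5,0)
JGT L2: taken
LOAD R5, [R7] → R5=M[204]=-6
ADD R1, R5 → R1=7+(-6)=1
XOR R5, 1 → R5=(-6)^1=-5
ADD R7, 4 → R7=204+4=208
SUB R6, 1 → R6=5-1=4
CMP R6, 0  (cmp 4,0)
JGT L2: taken
LOAD R5, [R7] → R5=M[208]=4
ADD R1, R5 → R1=1+4=5
XOR R5, 1 → R5=4^1=5
ADD R7, 4 → R7=208+4=212
SUB R6, 1 → R6=4-1=3
CMP R6, 0  (cmp 3,0)
JGT L2: taken
LOAD R5, [R7] → R5=M[212]=-8
ADD R1, R5 → R1=5+(-8)=-3
XOR R5, 1 → R5=(-8)^1=-7
ADD R7, 4 → R7=212+4=216
SUB R6, 1 → R6=3-1=2
CMP R6, 0  (cmp 2,0)
JGT L2: taken
LOAD R5, [R7] → R5=M[216]=-8
ADD R1, R5 → R1=(-3)+(-8)=-11
XOR R5, 1 → R5=(-8)^1=-7
ADD R7, 4 → R7=216+4=220
SUB R6, 1 → R6=2-1=1
CMP R6, 0  (cmp 1,0)
JGT L2: taken
LOAD R5, [R7] → R5=M[220]=18
ADD R1, R5 → R1=(-11)+18=7
XOR R5, 1 → R5=18^1=19
ADD R7, 4 → R7=220+4=224
SUB R6, 1 → R6=1-1=0
CMP R6, 0  (cmp 0,0)
JGT L2: not taken
STORE R1, [216] → M[216]=7
halt.

224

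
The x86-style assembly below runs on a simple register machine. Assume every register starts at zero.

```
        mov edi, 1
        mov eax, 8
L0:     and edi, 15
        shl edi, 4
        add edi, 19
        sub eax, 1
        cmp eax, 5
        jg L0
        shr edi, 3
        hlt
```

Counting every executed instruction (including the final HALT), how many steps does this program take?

after mov edi, 1: edi=1
after mov eax, 8: eax=8
after and edi, 15: edi=1&15=1
after shl edi, 4: edi=1<<4=16
after add edi, 19: edi=16+19=35
after sub eax, 1: eax=8-1=7
cmp eax, 5  (cmp 7,5)
jg L0: taken
after and edi, 15: edi=35&15=3
after shl edi, 4: edi=3<<4=48
after add edi, 19: edi=48+19=67
after sub eax, 1: eax=7-1=6
cmp eax, 5  (cmp 6,5)
jg L0: taken
after and edi, 15: edi=67&15=3
after shl edi, 4: edi=3<<4=48
after add edi, 19: edi=48+19=67
after sub eax, 1: eax=6-1=5
cmp eax, 5  (cmp 5,5)
jg L0: not taken
after shr edi, 3: edi=67>>3=8
halt.
Total executed instructions: 22.

22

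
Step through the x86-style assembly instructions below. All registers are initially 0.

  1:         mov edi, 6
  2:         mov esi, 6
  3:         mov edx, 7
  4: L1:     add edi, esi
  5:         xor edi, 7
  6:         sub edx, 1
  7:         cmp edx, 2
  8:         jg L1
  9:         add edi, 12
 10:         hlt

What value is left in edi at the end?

55

edi=6
esi=6
edx=7
edi=6+6=12
edi=12^7=11
edx=7-1=6
cmp edx, 2  (cmp 6,2)
jg L1: taken
edi=11+6=17
edi=17^7=22
edx=6-1=5
cmp edx, 2  (cmp 5,2)
jg L1: taken
edi=22+6=28
edi=28^7=27
edx=5-1=4
cmp edx, 2  (cmp 4,2)
jg L1: taken
edi=27+6=33
edi=33^7=38
edx=4-1=3
cmp edx, 2  (cmp 3,2)
jg L1: taken
edi=38+6=44
edi=44^7=43
edx=3-1=2
cmp edx, 2  (cmp 2,2)
jg L1: not taken
edi=43+12=55
halt.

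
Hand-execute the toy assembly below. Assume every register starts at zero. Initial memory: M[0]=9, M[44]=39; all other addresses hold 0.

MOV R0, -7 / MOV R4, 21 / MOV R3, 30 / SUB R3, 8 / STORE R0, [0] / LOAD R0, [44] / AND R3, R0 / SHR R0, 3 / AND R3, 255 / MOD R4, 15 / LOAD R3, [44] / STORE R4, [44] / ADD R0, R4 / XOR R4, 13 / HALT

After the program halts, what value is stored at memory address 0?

R0=-7
R4=21
R3=30
R3=30-8=22
STORE R0, [0] → M[0]=-7
R0=M[44]=39
R3=22&39=6
R0=39>>3=4
R3=6&255=6
R4=21%15=6
R3=M[44]=39
STORE R4, [44] → M[44]=6
R0=4+6=10
R4=6^13=11
halt.

-7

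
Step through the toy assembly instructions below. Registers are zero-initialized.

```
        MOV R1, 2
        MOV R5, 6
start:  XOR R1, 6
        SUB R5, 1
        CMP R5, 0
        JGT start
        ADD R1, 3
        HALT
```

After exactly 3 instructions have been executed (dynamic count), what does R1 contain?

4

R1=2
R5=6
R1=2^6=4
After step 3: R1 = 4.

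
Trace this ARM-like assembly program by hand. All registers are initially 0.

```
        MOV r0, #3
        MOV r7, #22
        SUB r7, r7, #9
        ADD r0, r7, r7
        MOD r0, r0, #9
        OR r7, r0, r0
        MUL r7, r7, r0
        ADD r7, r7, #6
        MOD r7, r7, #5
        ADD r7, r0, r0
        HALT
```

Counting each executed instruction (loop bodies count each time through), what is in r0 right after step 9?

8

after MOV r0, #3: r0=3
after MOV r7, #22: r7=22
after SUB r7, r7, #9: r7=22-9=13
after ADD r0, r7, r7: r0=13+13=26
after MOD r0, r0, #9: r0=26%9=8
after OR r7, r0, r0: r7=8|8=8
after MUL r7, r7, r0: r7=8*8=64
after ADD r7, r7, #6: r7=64+6=70
after MOD r7, r7, #5: r7=70%5=0
After step 9: r0 = 8.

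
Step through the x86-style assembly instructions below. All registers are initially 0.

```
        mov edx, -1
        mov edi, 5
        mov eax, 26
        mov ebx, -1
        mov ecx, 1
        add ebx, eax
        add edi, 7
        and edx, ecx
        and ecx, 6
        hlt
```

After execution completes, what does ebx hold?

25

after mov edx, -1: edx=-1
after mov edi, 5: edi=5
after mov eax, 26: eax=26
after mov ebx, -1: ebx=-1
after mov ecx, 1: ecx=1
after add ebx, eax: ebx=(-1)+26=25
after add edi, 7: edi=5+7=12
after and edx, ecx: edx=(-1)&1=1
after and ecx, 6: ecx=1&6=0
halt.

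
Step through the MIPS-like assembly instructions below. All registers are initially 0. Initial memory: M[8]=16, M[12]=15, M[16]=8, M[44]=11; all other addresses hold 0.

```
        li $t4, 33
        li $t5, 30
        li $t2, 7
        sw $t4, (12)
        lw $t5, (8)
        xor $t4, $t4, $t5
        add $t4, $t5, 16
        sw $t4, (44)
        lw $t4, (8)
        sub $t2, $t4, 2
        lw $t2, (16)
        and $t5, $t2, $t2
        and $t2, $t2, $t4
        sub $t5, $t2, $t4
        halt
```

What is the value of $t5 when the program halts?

-16

after li $t4, 33: $t4=33
after li $t5, 30: $t5=30
after li $t2, 7: $t2=7
sw $t4, (12) → M[12]=33
after lw $t5, (8): $t5=M[8]=16
after xor $t4, $t4, $t5: $t4=33^16=49
after add $t4, $t5, 16: $t4=16+16=32
sw $t4, (44) → M[44]=32
after lw $t4, (8): $t4=M[8]=16
after sub $t2, $t4, 2: $t2=16-2=14
after lw $t2, (16): $t2=M[16]=8
after and $t5, $t2, $t2: $t5=8&8=8
after and $t2, $t2, $t4: $t2=8&16=0
after sub $t5, $t2, $t4: $t5=0-16=-16
halt.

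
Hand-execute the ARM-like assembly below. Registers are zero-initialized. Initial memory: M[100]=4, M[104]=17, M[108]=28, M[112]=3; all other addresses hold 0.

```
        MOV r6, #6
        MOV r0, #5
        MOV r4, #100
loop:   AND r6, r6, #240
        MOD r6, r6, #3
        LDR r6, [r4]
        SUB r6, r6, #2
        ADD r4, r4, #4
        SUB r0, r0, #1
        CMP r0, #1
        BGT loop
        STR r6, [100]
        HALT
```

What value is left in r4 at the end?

116

after MOV r6, #6: r6=6
after MOV r0, #5: r0=5
after MOV r4, #100: r4=100
after AND r6, r6, #240: r6=6&240=0
after MOD r6, r6, #3: r6=0%3=0
after LDR r6, [r4]: r6=M[100]=4
after SUB r6, r6, #2: r6=4-2=2
after ADD r4, r4, #4: r4=100+4=104
after SUB r0, r0, #1: r0=5-1=4
CMP r0, #1  (cmp 4,1)
BGT loop: taken
after AND r6, r6, #240: r6=2&240=0
after MOD r6, r6, #3: r6=0%3=0
after LDR r6, [r4]: r6=M[104]=17
after SUB r6, r6, #2: r6=17-2=15
after ADD r4, r4, #4: r4=104+4=108
after SUB r0, r0, #1: r0=4-1=3
CMP r0, #1  (cmp 3,1)
BGT loop: taken
after AND r6, r6, #240: r6=15&240=0
after MOD r6, r6, #3: r6=0%3=0
after LDR r6, [r4]: r6=M[108]=28
after SUB r6, r6, #2: r6=28-2=26
after ADD r4, r4, #4: r4=108+4=112
after SUB r0, r0, #1: r0=3-1=2
CMP r0, #1  (cmp 2,1)
BGT loop: taken
after AND r6, r6, #240: r6=26&240=16
after MOD r6, r6, #3: r6=16%3=1
after LDR r6, [r4]: r6=M[112]=3
after SUB r6, r6, #2: r6=3-2=1
after ADD r4, r4, #4: r4=112+4=116
after SUB r0, r0, #1: r0=2-1=1
CMP r0, #1  (cmp 1,1)
BGT loop: not taken
STR r6, [100] → M[100]=1
halt.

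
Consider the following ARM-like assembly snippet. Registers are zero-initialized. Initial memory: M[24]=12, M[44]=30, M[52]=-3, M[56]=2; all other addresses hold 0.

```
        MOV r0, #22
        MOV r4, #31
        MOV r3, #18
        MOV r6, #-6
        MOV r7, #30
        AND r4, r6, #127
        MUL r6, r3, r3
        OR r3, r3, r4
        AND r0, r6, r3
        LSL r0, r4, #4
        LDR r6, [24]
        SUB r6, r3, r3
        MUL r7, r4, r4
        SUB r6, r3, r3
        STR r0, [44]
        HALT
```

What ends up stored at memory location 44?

MOV r0, #22 → r0=22
MOV r4, #31 → r4=31
MOV r3, #18 → r3=18
MOV r6, #-6 → r6=-6
MOV r7, #30 → r7=30
AND r4, r6, #127 → r4=(-6)&127=122
MUL r6, r3, r3 → r6=18*18=324
OR r3, r3, r4 → r3=18|122=122
AND r0, r6, r3 → r0=324&122=64
LSL r0, r4, #4 → r0=122<<4=1952
LDR r6, [24] → r6=M[24]=12
SUB r6, r3, r3 → r6=122-122=0
MUL r7, r4, r4 → r7=122*122=14884
SUB r6, r3, r3 → r6=122-122=0
STR r0, [44] → M[44]=1952
halt.

1952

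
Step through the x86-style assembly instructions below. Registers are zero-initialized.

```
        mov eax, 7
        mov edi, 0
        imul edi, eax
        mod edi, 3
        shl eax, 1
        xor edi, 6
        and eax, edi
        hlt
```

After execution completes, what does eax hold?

6

mov eax, 7 → eax=7
mov edi, 0 → edi=0
imul edi, eax → edi=0*7=0
mod edi, 3 → edi=0%3=0
shl eax, 1 → eax=7<<1=14
xor edi, 6 → edi=0^6=6
and eax, edi → eax=14&6=6
halt.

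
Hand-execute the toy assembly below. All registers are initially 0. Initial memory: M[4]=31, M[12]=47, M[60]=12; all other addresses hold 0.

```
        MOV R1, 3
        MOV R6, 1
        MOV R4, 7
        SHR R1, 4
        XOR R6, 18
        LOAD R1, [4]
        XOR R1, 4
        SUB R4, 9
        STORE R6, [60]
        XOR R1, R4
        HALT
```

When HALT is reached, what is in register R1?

-27

after MOV R1, 3: R1=3
after MOV R6, 1: R6=1
after MOV R4, 7: R4=7
after SHR R1, 4: R1=3>>4=0
after XOR R6, 18: R6=1^18=19
after LOAD R1, [4]: R1=M[4]=31
after XOR R1, 4: R1=31^4=27
after SUB R4, 9: R4=7-9=-2
STORE R6, [60] → M[60]=19
after XOR R1, R4: R1=27^(-2)=-27
halt.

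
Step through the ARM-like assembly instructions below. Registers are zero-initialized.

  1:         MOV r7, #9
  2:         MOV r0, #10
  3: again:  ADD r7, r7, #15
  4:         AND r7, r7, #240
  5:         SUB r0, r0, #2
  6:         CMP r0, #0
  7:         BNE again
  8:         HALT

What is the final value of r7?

16

MOV r7, #9 → r7=9
MOV r0, #10 → r0=10
ADD r7, r7, #15 → r7=9+15=24
AND r7, r7, #240 → r7=24&240=16
SUB r0, r0, #2 → r0=10-2=8
CMP r0, #0  (cmp 8,0)
BNE again: taken
ADD r7, r7, #15 → r7=16+15=31
AND r7, r7, #240 → r7=31&240=16
SUB r0, r0, #2 → r0=8-2=6
CMP r0, #0  (cmp 6,0)
BNE again: taken
ADD r7, r7, #15 → r7=16+15=31
AND r7, r7, #240 → r7=31&240=16
SUB r0, r0, #2 → r0=6-2=4
CMP r0, #0  (cmp 4,0)
BNE again: taken
ADD r7, r7, #15 → r7=16+15=31
AND r7, r7, #240 → r7=31&240=16
SUB r0, r0, #2 → r0=4-2=2
CMP r0, #0  (cmp 2,0)
BNE again: taken
ADD r7, r7, #15 → r7=16+15=31
AND r7, r7, #240 → r7=31&240=16
SUB r0, r0, #2 → r0=2-2=0
CMP r0, #0  (cmp 0,0)
BNE again: not taken
halt.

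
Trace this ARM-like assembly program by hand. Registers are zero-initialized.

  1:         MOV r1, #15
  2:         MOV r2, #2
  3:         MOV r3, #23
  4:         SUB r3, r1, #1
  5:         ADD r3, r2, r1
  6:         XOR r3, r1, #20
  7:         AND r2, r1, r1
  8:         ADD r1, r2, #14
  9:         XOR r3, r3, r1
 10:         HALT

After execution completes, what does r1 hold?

29

MOV r1, #15 → r1=15
MOV r2, #2 → r2=2
MOV r3, #23 → r3=23
SUB r3, r1, #1 → r3=15-1=14
ADD r3, r2, r1 → r3=2+15=17
XOR r3, r1, #20 → r3=15^20=27
AND r2, r1, r1 → r2=15&15=15
ADD r1, r2, #14 → r1=15+14=29
XOR r3, r3, r1 → r3=27^29=6
halt.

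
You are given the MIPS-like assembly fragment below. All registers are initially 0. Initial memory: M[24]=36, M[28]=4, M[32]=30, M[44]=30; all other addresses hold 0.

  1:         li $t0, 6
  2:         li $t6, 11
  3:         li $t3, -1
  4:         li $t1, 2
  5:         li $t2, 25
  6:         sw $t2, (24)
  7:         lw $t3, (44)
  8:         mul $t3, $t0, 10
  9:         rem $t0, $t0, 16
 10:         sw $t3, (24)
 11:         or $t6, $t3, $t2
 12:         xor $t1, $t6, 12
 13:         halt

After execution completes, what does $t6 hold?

61

after li $t0, 6: $t0=6
after li $t6, 11: $t6=11
after li $t3, -1: $t3=-1
after li $t1, 2: $t1=2
after li $t2, 25: $t2=25
sw $t2, (24) → M[24]=25
after lw $t3, (44): $t3=M[44]=30
after mul $t3, $t0, 10: $t3=6*10=60
after rem $t0, $t0, 16: $t0=6%16=6
sw $t3, (24) → M[24]=60
after or $t6, $t3, $t2: $t6=60|25=61
after xor $t1, $t6, 12: $t1=61^12=49
halt.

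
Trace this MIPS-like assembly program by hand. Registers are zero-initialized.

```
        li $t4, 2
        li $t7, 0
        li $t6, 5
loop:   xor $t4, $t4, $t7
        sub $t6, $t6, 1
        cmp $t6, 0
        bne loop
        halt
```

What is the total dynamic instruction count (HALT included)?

after li $t4, 2: $t4=2
after li $t7, 0: $t7=0
after li $t6, 5: $t6=5
after xor $t4, $t4, $t7: $t4=2^0=2
after sub $t6, $t6, 1: $t6=5-1=4
cmp $t6, 0  (cmp 4,0)
bne loop: taken
after xor $t4, $t4, $t7: $t4=2^0=2
after sub $t6, $t6, 1: $t6=4-1=3
cmp $t6, 0  (cmp 3,0)
bne loop: taken
after xor $t4, $t4, $t7: $t4=2^0=2
after sub $t6, $t6, 1: $t6=3-1=2
cmp $t6, 0  (cmp 2,0)
bne loop: taken
after xor $t4, $t4, $t7: $t4=2^0=2
after sub $t6, $t6, 1: $t6=2-1=1
cmp $t6, 0  (cmp 1,0)
bne loop: taken
after xor $t4, $t4, $t7: $t4=2^0=2
after sub $t6, $t6, 1: $t6=1-1=0
cmp $t6, 0  (cmp 0,0)
bne loop: not taken
halt.
Total executed instructions: 24.

24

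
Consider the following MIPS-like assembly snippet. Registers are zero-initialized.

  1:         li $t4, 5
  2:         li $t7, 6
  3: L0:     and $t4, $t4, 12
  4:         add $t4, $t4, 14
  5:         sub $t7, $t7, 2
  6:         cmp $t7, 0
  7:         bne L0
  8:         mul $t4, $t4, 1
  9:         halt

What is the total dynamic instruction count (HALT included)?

li $t4, 5 → $t4=5
li $t7, 6 → $t7=6
and $t4, $t4, 12 → $t4=5&12=4
add $t4, $t4, 14 → $t4=4+14=18
sub $t7, $t7, 2 → $t7=6-2=4
cmp $t7, 0  (cmp 4,0)
bne L0: taken
and $t4, $t4, 12 → $t4=18&12=0
add $t4, $t4, 14 → $t4=0+14=14
sub $t7, $t7, 2 → $t7=4-2=2
cmp $t7, 0  (cmp 2,0)
bne L0: taken
and $t4, $t4, 12 → $t4=14&12=12
add $t4, $t4, 14 → $t4=12+14=26
sub $t7, $t7, 2 → $t7=2-2=0
cmp $t7, 0  (cmp 0,0)
bne L0: not taken
mul $t4, $t4, 1 → $t4=26*1=26
halt.
Total executed instructions: 19.

19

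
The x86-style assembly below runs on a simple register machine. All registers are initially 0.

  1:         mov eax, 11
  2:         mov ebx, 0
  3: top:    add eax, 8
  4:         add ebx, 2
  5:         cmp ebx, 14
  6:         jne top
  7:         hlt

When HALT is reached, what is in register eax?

after mov eax, 11: eax=11
after mov ebx, 0: ebx=0
after add eax, 8: eax=11+8=19
after add ebx, 2: ebx=0+2=2
cmp ebx, 14  (cmp 2,14)
jne top: taken
after add eax, 8: eax=19+8=27
after add ebx, 2: ebx=2+2=4
cmp ebx, 14  (cmp 4,14)
jne top: taken
after add eax, 8: eax=27+8=35
after add ebx, 2: ebx=4+2=6
cmp ebx, 14  (cmp 6,14)
jne top: taken
after add eax, 8: eax=35+8=43
after add ebx, 2: ebx=6+2=8
cmp ebx, 14  (cmp 8,14)
jne top: taken
after add eax, 8: eax=43+8=51
after add ebx, 2: ebx=8+2=10
cmp ebx, 14  (cmp 10,14)
jne top: taken
after add eax, 8: eax=51+8=59
after add ebx, 2: ebx=10+2=12
cmp ebx, 14  (cmp 12,14)
jne top: taken
after add eax, 8: eax=59+8=67
after add ebx, 2: ebx=12+2=14
cmp ebx, 14  (cmp 14,14)
jne top: not taken
halt.

67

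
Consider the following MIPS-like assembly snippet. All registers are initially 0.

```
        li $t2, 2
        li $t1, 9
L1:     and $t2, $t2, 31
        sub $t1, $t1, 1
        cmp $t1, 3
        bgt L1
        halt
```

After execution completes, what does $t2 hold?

2

$t2=2
$t1=9
$t2=2&31=2
$t1=9-1=8
cmp $t1, 3  (cmp 8,3)
bgt L1: taken
$t2=2&31=2
$t1=8-1=7
cmp $t1, 3  (cmp 7,3)
bgt L1: taken
$t2=2&31=2
$t1=7-1=6
cmp $t1, 3  (cmp 6,3)
bgt L1: taken
$t2=2&31=2
$t1=6-1=5
cmp $t1, 3  (cmp 5,3)
bgt L1: taken
$t2=2&31=2
$t1=5-1=4
cmp $t1, 3  (cmp 4,3)
bgt L1: taken
$t2=2&31=2
$t1=4-1=3
cmp $t1, 3  (cmp 3,3)
bgt L1: not taken
halt.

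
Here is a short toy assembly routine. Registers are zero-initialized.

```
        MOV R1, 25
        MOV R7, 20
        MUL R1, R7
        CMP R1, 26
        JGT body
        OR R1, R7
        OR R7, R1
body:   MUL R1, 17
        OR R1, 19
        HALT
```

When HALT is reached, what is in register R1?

after MOV R1, 25: R1=25
after MOV R7, 20: R7=20
after MUL R1, R7: R1=25*20=500
CMP R1, 26  (cmp 500,26)
JGT body: taken
after MUL R1, 17: R1=500*17=8500
after OR R1, 19: R1=8500|19=8503
halt.

8503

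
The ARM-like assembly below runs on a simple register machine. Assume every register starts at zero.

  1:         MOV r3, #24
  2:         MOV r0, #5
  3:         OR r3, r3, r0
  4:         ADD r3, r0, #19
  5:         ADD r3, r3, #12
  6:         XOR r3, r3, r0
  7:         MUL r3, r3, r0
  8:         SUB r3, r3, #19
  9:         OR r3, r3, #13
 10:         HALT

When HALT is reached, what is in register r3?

MOV r3, #24 → r3=24
MOV r0, #5 → r0=5
OR r3, r3, r0 → r3=24|5=29
ADD r3, r0, #19 → r3=5+19=24
ADD r3, r3, #12 → r3=24+12=36
XOR r3, r3, r0 → r3=36^5=33
MUL r3, r3, r0 → r3=33*5=165
SUB r3, r3, #19 → r3=165-19=146
OR r3, r3, #13 → r3=146|13=159
halt.

159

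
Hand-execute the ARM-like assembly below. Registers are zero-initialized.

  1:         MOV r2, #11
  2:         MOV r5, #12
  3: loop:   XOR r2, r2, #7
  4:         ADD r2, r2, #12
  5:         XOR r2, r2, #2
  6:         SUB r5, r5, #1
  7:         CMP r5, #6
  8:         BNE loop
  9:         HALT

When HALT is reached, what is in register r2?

107

after MOV r2, #11: r2=11
after MOV r5, #12: r5=12
after XOR r2, r2, #7: r2=11^7=12
after ADD r2, r2, #12: r2=12+12=24
after XOR r2, r2, #2: r2=24^2=26
after SUB r5, r5, #1: r5=12-1=11
CMP r5, #6  (cmp 11,6)
BNE loop: taken
after XOR r2, r2, #7: r2=26^7=29
after ADD r2, r2, #12: r2=29+12=41
after XOR r2, r2, #2: r2=41^2=43
after SUB r5, r5, #1: r5=11-1=10
CMP r5, #6  (cmp 10,6)
BNE loop: taken
after XOR r2, r2, #7: r2=43^7=44
after ADD r2, r2, #12: r2=44+12=56
after XOR r2, r2, #2: r2=56^2=58
after SUB r5, r5, #1: r5=10-1=9
CMP r5, #6  (cmp 9,6)
BNE loop: taken
after XOR r2, r2, #7: r2=58^7=61
after ADD r2, r2, #12: r2=61+12=73
after XOR r2, r2, #2: r2=73^2=75
after SUB r5, r5, #1: r5=9-1=8
CMP r5, #6  (cmp 8,6)
BNE loop: taken
after XOR r2, r2, #7: r2=75^7=76
after ADD r2, r2, #12: r2=76+12=88
after XOR r2, r2, #2: r2=88^2=90
after SUB r5, r5, #1: r5=8-1=7
CMP r5, #6  (cmp 7,6)
BNE loop: taken
after XOR r2, r2, #7: r2=90^7=93
after ADD r2, r2, #12: r2=93+12=105
after XOR r2, r2, #2: r2=105^2=107
after SUB r5, r5, #1: r5=7-1=6
CMP r5, #6  (cmp 6,6)
BNE loop: not taken
halt.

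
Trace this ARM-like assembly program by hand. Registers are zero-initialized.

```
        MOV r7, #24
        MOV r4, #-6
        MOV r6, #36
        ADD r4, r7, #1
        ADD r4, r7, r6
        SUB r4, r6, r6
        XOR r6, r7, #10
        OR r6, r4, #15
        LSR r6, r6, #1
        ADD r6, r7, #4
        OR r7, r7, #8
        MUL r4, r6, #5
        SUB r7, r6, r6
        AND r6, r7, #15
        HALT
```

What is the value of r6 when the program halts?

r7=24
r4=-6
r6=36
r4=24+1=25
r4=24+36=60
r4=36-36=0
r6=24^10=18
r6=0|15=15
r6=15>>1=7
r6=24+4=28
r7=24|8=24
r4=28*5=140
r7=28-28=0
r6=0&15=0
halt.

0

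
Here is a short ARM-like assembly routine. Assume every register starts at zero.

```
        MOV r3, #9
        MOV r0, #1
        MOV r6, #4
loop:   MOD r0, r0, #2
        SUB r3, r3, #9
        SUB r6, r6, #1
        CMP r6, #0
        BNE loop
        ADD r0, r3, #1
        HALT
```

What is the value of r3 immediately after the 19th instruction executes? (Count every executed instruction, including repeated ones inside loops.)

MOV r3, #9 → r3=9
MOV r0, #1 → r0=1
MOV r6, #4 → r6=4
MOD r0, r0, #2 → r0=1%2=1
SUB r3, r3, #9 → r3=9-9=0
SUB r6, r6, #1 → r6=4-1=3
CMP r6, #0  (cmp 3,0)
BNE loop: taken
MOD r0, r0, #2 → r0=1%2=1
SUB r3, r3, #9 → r3=0-9=-9
SUB r6, r6, #1 → r6=3-1=2
CMP r6, #0  (cmp 2,0)
BNE loop: taken
MOD r0, r0, #2 → r0=1%2=1
SUB r3, r3, #9 → r3=(-9)-9=-18
SUB r6, r6, #1 → r6=2-1=1
CMP r6, #0  (cmp 1,0)
BNE loop: taken
MOD r0, r0, #2 → r0=1%2=1
After step 19: r3 = -18.

-18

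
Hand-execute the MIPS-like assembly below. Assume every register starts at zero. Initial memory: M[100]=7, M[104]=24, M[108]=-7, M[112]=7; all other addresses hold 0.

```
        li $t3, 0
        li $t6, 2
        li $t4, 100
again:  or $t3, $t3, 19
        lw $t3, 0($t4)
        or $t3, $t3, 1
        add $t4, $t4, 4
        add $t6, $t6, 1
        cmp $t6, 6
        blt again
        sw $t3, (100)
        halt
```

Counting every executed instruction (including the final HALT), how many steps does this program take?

33

li $t3, 0 → $t3=0
li $t6, 2 → $t6=2
li $t4, 100 → $t4=100
or $t3, $t3, 19 → $t3=0|19=19
lw $t3, 0($t4) → $t3=M[100]=7
or $t3, $t3, 1 → $t3=7|1=7
add $t4, $t4, 4 → $t4=100+4=104
add $t6, $t6, 1 → $t6=2+1=3
cmp $t6, 6  (cmp 3,6)
blt again: taken
or $t3, $t3, 19 → $t3=7|19=23
lw $t3, 0($t4) → $t3=M[104]=24
or $t3, $t3, 1 → $t3=24|1=25
add $t4, $t4, 4 → $t4=104+4=108
add $t6, $t6, 1 → $t6=3+1=4
cmp $t6, 6  (cmp 4,6)
blt again: taken
or $t3, $t3, 19 → $t3=25|19=27
lw $t3, 0($t4) → $t3=M[108]=-7
or $t3, $t3, 1 → $t3=(-7)|1=-7
add $t4, $t4, 4 → $t4=108+4=112
add $t6, $t6, 1 → $t6=4+1=5
cmp $t6, 6  (cmp 5,6)
blt again: taken
or $t3, $t3, 19 → $t3=(-7)|19=-5
lw $t3, 0($t4) → $t3=M[112]=7
or $t3, $t3, 1 → $t3=7|1=7
add $t4, $t4, 4 → $t4=112+4=116
add $t6, $t6, 1 → $t6=5+1=6
cmp $t6, 6  (cmp 6,6)
blt again: not taken
sw $t3, (100) → M[100]=7
halt.
Total executed instructions: 33.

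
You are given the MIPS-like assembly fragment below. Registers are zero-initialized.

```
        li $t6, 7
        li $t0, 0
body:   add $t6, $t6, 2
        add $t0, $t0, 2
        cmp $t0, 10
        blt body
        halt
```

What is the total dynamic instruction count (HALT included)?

23

after li $t6, 7: $t6=7
after li $t0, 0: $t0=0
after add $t6, $t6, 2: $t6=7+2=9
after add $t0, $t0, 2: $t0=0+2=2
cmp $t0, 10  (cmp 2,10)
blt body: taken
after add $t6, $t6, 2: $t6=9+2=11
after add $t0, $t0, 2: $t0=2+2=4
cmp $t0, 10  (cmp 4,10)
blt body: taken
after add $t6, $t6, 2: $t6=11+2=13
after add $t0, $t0, 2: $t0=4+2=6
cmp $t0, 10  (cmp 6,10)
blt body: taken
after add $t6, $t6, 2: $t6=13+2=15
after add $t0, $t0, 2: $t0=6+2=8
cmp $t0, 10  (cmp 8,10)
blt body: taken
after add $t6, $t6, 2: $t6=15+2=17
after add $t0, $t0, 2: $t0=8+2=10
cmp $t0, 10  (cmp 10,10)
blt body: not taken
halt.
Total executed instructions: 23.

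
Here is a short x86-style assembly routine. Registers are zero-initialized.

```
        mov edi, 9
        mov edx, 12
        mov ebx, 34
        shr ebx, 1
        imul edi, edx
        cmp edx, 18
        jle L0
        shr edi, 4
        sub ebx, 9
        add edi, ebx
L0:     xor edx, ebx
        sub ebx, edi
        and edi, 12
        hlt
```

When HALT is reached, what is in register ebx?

edi=9
edx=12
ebx=34
ebx=34>>1=17
edi=9*12=108
cmp edx, 18  (cmp 12,18)
jle L0: taken
edx=12^17=29
ebx=17-108=-91
edi=108&12=12
halt.

-91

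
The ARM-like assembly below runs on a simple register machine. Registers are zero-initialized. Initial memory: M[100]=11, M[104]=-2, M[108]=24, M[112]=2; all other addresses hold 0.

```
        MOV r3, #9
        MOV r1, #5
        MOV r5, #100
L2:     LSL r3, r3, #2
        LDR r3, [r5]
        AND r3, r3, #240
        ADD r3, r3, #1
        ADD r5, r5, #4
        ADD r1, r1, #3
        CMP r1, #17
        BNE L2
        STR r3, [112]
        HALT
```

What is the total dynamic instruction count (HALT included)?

37

after MOV r3, #9: r3=9
after MOV r1, #5: r1=5
after MOV r5, #100: r5=100
after LSL r3, r3, #2: r3=9<<2=36
after LDR r3, [r5]: r3=M[100]=11
after AND r3, r3, #240: r3=11&240=0
after ADD r3, r3, #1: r3=0+1=1
after ADD r5, r5, #4: r5=100+4=104
after ADD r1, r1, #3: r1=5+3=8
CMP r1, #17  (cmp 8,17)
BNE L2: taken
after LSL r3, r3, #2: r3=1<<2=4
after LDR r3, [r5]: r3=M[104]=-2
after AND r3, r3, #240: r3=(-2)&240=240
after ADD r3, r3, #1: r3=240+1=241
after ADD r5, r5, #4: r5=104+4=108
after ADD r1, r1, #3: r1=8+3=11
CMP r1, #17  (cmp 11,17)
BNE L2: taken
after LSL r3, r3, #2: r3=241<<2=964
after LDR r3, [r5]: r3=M[108]=24
after AND r3, r3, #240: r3=24&240=16
after ADD r3, r3, #1: r3=16+1=17
after ADD r5, r5, #4: r5=108+4=112
after ADD r1, r1, #3: r1=11+3=14
CMP r1, #17  (cmp 14,17)
BNE L2: taken
after LSL r3, r3, #2: r3=17<<2=68
after LDR r3, [r5]: r3=M[112]=2
after AND r3, r3, #240: r3=2&240=0
after ADD r3, r3, #1: r3=0+1=1
after ADD r5, r5, #4: r5=112+4=116
after ADD r1, r1, #3: r1=14+3=17
CMP r1, #17  (cmp 17,17)
BNE L2: not taken
STR r3, [112] → M[112]=1
halt.
Total executed instructions: 37.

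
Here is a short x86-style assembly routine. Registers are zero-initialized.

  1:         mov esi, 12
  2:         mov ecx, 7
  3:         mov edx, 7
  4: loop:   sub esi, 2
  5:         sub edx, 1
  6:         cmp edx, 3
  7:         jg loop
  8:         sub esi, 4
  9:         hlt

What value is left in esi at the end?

after mov esi, 12: esi=12
after mov ecx, 7: ecx=7
after mov edx, 7: edx=7
after sub esi, 2: esi=12-2=10
after sub edx, 1: edx=7-1=6
cmp edx, 3  (cmp 6,3)
jg loop: taken
after sub esi, 2: esi=10-2=8
after sub edx, 1: edx=6-1=5
cmp edx, 3  (cmp 5,3)
jg loop: taken
after sub esi, 2: esi=8-2=6
after sub edx, 1: edx=5-1=4
cmp edx, 3  (cmp 4,3)
jg loop: taken
after sub esi, 2: esi=6-2=4
after sub edx, 1: edx=4-1=3
cmp edx, 3  (cmp 3,3)
jg loop: not taken
after sub esi, 4: esi=4-4=0
halt.

0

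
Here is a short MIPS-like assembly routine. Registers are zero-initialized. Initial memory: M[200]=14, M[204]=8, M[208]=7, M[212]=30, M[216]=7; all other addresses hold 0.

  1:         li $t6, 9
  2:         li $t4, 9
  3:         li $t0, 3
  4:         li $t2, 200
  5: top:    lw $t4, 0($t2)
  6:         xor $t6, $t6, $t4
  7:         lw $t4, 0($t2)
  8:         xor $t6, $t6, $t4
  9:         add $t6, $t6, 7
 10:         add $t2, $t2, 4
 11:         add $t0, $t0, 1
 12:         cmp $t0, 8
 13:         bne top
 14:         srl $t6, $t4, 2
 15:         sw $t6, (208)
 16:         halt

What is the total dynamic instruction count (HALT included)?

52

after li $t6, 9: $t6=9
after li $t4, 9: $t4=9
after li $t0, 3: $t0=3
after li $t2, 200: $t2=200
after lw $t4, 0($t2): $t4=M[200]=14
after xor $t6, $t6, $t4: $t6=9^14=7
after lw $t4, 0($t2): $t4=M[200]=14
after xor $t6, $t6, $t4: $t6=7^14=9
after add $t6, $t6, 7: $t6=9+7=16
after add $t2, $t2, 4: $t2=200+4=204
after add $t0, $t0, 1: $t0=3+1=4
cmp $t0, 8  (cmp 4,8)
bne top: taken
after lw $t4, 0($t2): $t4=M[204]=8
after xor $t6, $t6, $t4: $t6=16^8=24
after lw $t4, 0($t2): $t4=M[204]=8
after xor $t6, $t6, $t4: $t6=24^8=16
after add $t6, $t6, 7: $t6=16+7=23
after add $t2, $t2, 4: $t2=204+4=208
after add $t0, $t0, 1: $t0=4+1=5
cmp $t0, 8  (cmp 5,8)
bne top: taken
after lw $t4, 0($t2): $t4=M[208]=7
after xor $t6, $t6, $t4: $t6=23^7=16
after lw $t4, 0($t2): $t4=M[208]=7
after xor $t6, $t6, $t4: $t6=16^7=23
after add $t6, $t6, 7: $t6=23+7=30
after add $t2, $t2, 4: $t2=208+4=212
after add $t0, $t0, 1: $t0=5+1=6
cmp $t0, 8  (cmp 6,8)
bne top: taken
after lw $t4, 0($t2): $t4=M[212]=30
after xor $t6, $t6, $t4: $t6=30^30=0
after lw $t4, 0($t2): $t4=M[212]=30
after xor $t6, $t6, $t4: $t6=0^30=30
after add $t6, $t6, 7: $t6=30+7=37
after add $t2, $t2, 4: $t2=212+4=216
after add $t0, $t0, 1: $t0=6+1=7
cmp $t0, 8  (cmp 7,8)
bne top: taken
after lw $t4, 0($t2): $t4=M[216]=7
after xor $t6, $t6, $t4: $t6=37^7=34
after lw $t4, 0($t2): $t4=M[216]=7
after xor $t6, $t6, $t4: $t6=34^7=37
after add $t6, $t6, 7: $t6=37+7=44
after add $t2, $t2, 4: $t2=216+4=220
after add $t0, $t0, 1: $t0=7+1=8
cmp $t0, 8  (cmp 8,8)
bne top: not taken
after srl $t6, $t4, 2: $t6=7>>2=1
sw $t6, (208) → M[208]=1
halt.
Total executed instructions: 52.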